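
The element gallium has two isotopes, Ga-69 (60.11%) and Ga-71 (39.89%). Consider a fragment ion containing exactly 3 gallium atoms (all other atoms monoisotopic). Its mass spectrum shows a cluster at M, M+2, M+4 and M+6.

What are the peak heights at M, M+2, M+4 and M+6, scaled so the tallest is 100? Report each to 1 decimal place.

Each Ga atom is independently Ga-69 (p = 0.6011) or Ga-71 (q = 0.3989); the cluster is the binomial expansion (p + q)^3.
P(M) = 0.6011^3 = 0.217190
P(M+2) = 3 × 0.6011^2 × 0.3989^1 = 0.432393
P(M+4) = 3 × 0.6011^1 × 0.3989^2 = 0.286943
P(M+6) = 0.3989^3 = 0.063473
The M+2 peak is largest (0.432393); scaling to 100 gives 50.2 : 100.0 : 66.4 : 14.7.

50.2 : 100.0 : 66.4 : 14.7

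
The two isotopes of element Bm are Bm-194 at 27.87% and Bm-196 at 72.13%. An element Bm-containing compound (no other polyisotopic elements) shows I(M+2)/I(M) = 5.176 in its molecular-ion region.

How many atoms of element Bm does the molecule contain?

For n independent Bm atoms, I(M+2)/I(M) = n · (abundance Bm-196) / (abundance Bm-194) = n · 0.7213/0.2787.
n = 5.176 × 0.2787/0.7213 = 2.00 ≈ 2

2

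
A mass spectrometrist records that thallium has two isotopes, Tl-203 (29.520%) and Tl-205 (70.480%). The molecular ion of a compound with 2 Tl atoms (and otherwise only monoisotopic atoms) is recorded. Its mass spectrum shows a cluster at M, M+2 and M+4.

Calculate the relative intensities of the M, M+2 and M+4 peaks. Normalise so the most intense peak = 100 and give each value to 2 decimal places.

The 2 Tl atoms are independent, so intensities follow the terms of (0.29520 + 0.70480)^2.
P(M) = 0.29520^2 = 0.087143
P(M+2) = 2 × 0.29520^1 × 0.70480^1 = 0.416114
P(M+4) = 0.70480^2 = 0.496743
The M+4 peak is largest (0.496743); scaling to 100 gives 17.54 : 83.77 : 100.00.

17.54 : 83.77 : 100.00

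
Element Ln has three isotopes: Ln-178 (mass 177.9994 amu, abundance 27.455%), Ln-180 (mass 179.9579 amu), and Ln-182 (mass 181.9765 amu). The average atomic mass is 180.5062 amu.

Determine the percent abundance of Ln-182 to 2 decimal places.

The remaining 72.545% is split between Ln-180 (fraction x) and Ln-182 (fraction 0.72545 − x).
Substituting: 179.9579x + 181.9765(0.72545 − x) = 131.63646473
(179.9579 − 181.9765)x = -0.378387195  ⇒  x = 0.18745, y = 0.53800
Ln-180: 18.75%, Ln-182: 53.80%.

53.80%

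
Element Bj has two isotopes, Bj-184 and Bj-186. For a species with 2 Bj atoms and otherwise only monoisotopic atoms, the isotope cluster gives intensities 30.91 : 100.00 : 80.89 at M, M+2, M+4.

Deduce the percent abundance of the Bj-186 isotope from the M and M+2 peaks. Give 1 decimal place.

Let p = fractional abundance of Bj-184. I(M+2)/I(M) = [C(2,1)·p^1·(1−p)] / p^2 = 2·(1−p)/p = 100.00/30.91 = 3.2352
(1−p)/p = 3.2352/2 = 1.6176  ⇒  p = 1/(1 + 1.6176) = 0.3820
Bj-184: 38.2%, Bj-186: 61.8%.

61.8%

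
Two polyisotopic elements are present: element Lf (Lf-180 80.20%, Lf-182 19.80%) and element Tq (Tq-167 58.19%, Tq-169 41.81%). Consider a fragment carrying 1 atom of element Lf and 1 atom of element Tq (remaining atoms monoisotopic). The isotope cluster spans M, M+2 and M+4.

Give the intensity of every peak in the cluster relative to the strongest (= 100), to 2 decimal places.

Element Lf pattern (n=1): 0.8020 : 0.1980
Element Tq pattern (n=1): 0.5819 : 0.4181
Convolve the two distributions (both contribute in 2-u steps):
  M: 0.8020×0.5819 = 0.466684
  M+2: 0.8020×0.4181 + 0.1980×0.5819 = 0.450532
  M+4: 0.1980×0.4181 = 0.082784
Scale to base peak (0.466684) = 100: 100.00 : 96.54 : 17.74

100.00 : 96.54 : 17.74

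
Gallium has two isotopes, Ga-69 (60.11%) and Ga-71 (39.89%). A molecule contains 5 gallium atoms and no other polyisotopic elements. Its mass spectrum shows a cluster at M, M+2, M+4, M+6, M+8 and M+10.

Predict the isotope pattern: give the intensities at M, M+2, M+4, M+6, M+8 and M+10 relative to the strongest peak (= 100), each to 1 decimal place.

The 5 Ga atoms are independent, so intensities follow the terms of (0.6011 + 0.3989)^5.
P(M) = 0.6011^5 = 0.078475
P(M+2) = 5 × 0.6011^4 × 0.3989^1 = 0.260388
P(M+4) = 10 × 0.6011^3 × 0.3989^2 = 0.345596
P(M+6) = 10 × 0.6011^2 × 0.3989^3 = 0.229343
P(M+8) = 5 × 0.6011^1 × 0.3989^4 = 0.076098
P(M+10) = 0.3989^5 = 0.010100
The M+4 peak is largest (0.345596); scaling to 100 gives 22.7 : 75.3 : 100.0 : 66.4 : 22.0 : 2.9.

22.7 : 75.3 : 100.0 : 66.4 : 22.0 : 2.9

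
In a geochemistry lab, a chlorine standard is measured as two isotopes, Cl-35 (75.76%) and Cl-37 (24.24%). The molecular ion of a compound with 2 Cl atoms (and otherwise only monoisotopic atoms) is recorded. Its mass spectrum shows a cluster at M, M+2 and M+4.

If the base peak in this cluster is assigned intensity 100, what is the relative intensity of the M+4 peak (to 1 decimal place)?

Binomial terms of (0.7576 + 0.2424)^2: M 0.5740, M+2 0.3673, M+4 0.0588 → M is the base peak.
P(M) = C(2,0) × 0.7576^2 × 0.2424^0 = 1 × 0.57395776 × 1.0000 = 0.573958 (base)
P(M+4) = C(2,2) × 0.7576^0 × 0.2424^2 = 1 × 1.0000 × 0.05875776 = 0.058758
Relative intensity = 0.058758 / 0.573958 × 100 = 10.2

10.2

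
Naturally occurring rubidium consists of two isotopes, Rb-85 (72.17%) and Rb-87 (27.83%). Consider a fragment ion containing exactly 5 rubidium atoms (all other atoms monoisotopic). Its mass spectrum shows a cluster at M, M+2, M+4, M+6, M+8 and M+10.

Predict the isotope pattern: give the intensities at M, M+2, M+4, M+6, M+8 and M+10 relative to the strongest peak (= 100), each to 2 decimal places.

51.86 : 100.00 : 77.12 : 29.74 : 5.73 : 0.44

The 5 Rb atoms are independent, so intensities follow the terms of (0.7217 + 0.2783)^5.
P(M) = 0.7217^5 = 0.195787
P(M+2) = 5 × 0.7217^4 × 0.2783^1 = 0.377494
P(M+4) = 10 × 0.7217^3 × 0.2783^2 = 0.291136
P(M+6) = 10 × 0.7217^2 × 0.2783^3 = 0.112267
P(M+8) = 5 × 0.7217^1 × 0.2783^4 = 0.021646
P(M+10) = 0.2783^5 = 0.001669
The M+2 peak is largest (0.377494); scaling to 100 gives 51.86 : 100.00 : 77.12 : 29.74 : 5.73 : 0.44.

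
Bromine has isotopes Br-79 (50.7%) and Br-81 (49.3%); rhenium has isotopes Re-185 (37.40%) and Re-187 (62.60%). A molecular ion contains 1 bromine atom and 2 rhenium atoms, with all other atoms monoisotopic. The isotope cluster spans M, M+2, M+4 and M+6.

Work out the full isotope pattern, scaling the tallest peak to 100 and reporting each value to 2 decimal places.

Bromine pattern (n=1): 0.5070 : 0.4930
Rhenium pattern (n=2): 0.139876 : 0.468248 : 0.391876
Convolve the two distributions (both contribute in 2-u steps):
  M: 0.5070×0.139876 = 0.070917
  M+2: 0.5070×0.468248 + 0.4930×0.139876 = 0.306361
  M+4: 0.5070×0.391876 + 0.4930×0.468248 = 0.429527
  M+6: 0.4930×0.391876 = 0.193195
Scale to base peak (0.429527) = 100: 16.51 : 71.33 : 100.00 : 44.98

16.51 : 71.33 : 100.00 : 44.98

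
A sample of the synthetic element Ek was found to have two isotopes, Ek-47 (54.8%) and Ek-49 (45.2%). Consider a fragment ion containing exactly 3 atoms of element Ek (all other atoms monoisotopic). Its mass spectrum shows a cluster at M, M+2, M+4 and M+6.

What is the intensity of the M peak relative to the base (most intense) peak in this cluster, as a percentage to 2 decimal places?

40.41%

Term probabilities: M 0.1646, M+2 0.4072, M+4 0.3359, M+6 0.0923. Base peak = M+2.
P(M+2) = C(3,1) × 0.548^2 × 0.452^1 = 3 × 0.300304 × 0.4520 = 0.407212 (base)
P(M) = C(3,0) × 0.548^3 × 0.452^0 = 1 × 0.16456659 × 1.0000 = 0.164567
Relative intensity = 0.164567 / 0.407212 × 100 = 40.41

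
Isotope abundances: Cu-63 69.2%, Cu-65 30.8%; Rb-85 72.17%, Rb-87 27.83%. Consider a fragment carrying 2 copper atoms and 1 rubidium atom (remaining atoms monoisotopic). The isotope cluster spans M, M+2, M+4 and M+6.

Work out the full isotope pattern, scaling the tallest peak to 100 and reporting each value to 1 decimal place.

Copper pattern (n=2): 0.478864 : 0.426272 : 0.094864
Rubidium pattern (n=1): 0.7217 : 0.2783
Convolve the two distributions (both contribute in 2-u steps):
  M: 0.478864×0.7217 = 0.345596
  M+2: 0.478864×0.2783 + 0.426272×0.7217 = 0.440908
  M+4: 0.426272×0.2783 + 0.094864×0.7217 = 0.187095
  M+6: 0.094864×0.2783 = 0.026401
Scale to base peak (0.440908) = 100: 78.4 : 100.0 : 42.4 : 6.0

78.4 : 100.0 : 42.4 : 6.0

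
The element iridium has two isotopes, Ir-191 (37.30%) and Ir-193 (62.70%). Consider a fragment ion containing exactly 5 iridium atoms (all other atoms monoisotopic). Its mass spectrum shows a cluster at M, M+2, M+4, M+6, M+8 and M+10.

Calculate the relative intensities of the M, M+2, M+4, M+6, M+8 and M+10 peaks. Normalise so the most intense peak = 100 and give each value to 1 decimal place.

2.1 : 17.7 : 59.5 : 100.0 : 84.0 : 28.3

Each Ir atom is independently Ir-191 (p = 0.3730) or Ir-193 (q = 0.6270); the cluster is the binomial expansion (p + q)^5.
P(M) = 0.3730^5 = 0.007220
P(M+2) = 5 × 0.3730^4 × 0.6270^1 = 0.060684
P(M+4) = 10 × 0.3730^3 × 0.6270^2 = 0.204015
P(M+6) = 10 × 0.3730^2 × 0.6270^3 = 0.342942
P(M+8) = 5 × 0.3730^1 × 0.6270^4 = 0.288237
P(M+10) = 0.6270^5 = 0.096903
The M+6 peak is largest (0.342942); scaling to 100 gives 2.1 : 17.7 : 59.5 : 100.0 : 84.0 : 28.3.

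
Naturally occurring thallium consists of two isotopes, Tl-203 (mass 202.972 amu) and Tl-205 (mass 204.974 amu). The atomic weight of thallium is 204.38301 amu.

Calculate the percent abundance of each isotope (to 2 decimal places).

Tl-203: 29.52%, Tl-205: 70.48%

Writing the weighted mean with unknown fraction x of Tl-203:
202.972·x + 204.974·(1 − x) = 204.38301
(202.972 − 204.974)·x = 204.38301 − 204.974
x = -0.59099 / -2.002 = 0.29520 → 29.52% Tl-203, 70.48% Tl-205.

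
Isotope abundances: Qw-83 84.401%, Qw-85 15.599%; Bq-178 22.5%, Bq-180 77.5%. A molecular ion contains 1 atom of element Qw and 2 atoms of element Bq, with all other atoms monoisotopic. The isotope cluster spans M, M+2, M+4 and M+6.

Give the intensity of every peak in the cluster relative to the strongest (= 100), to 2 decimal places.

Element Qw pattern (n=1): 0.84401 : 0.15599
Element Bq pattern (n=2): 0.050625 : 0.34875 : 0.600625
Convolve the two distributions (both contribute in 2-u steps):
  M: 0.84401×0.050625 = 0.042728
  M+2: 0.84401×0.34875 + 0.15599×0.050625 = 0.302245
  M+4: 0.84401×0.600625 + 0.15599×0.34875 = 0.561335
  M+6: 0.15599×0.600625 = 0.093691
Scale to base peak (0.561335) = 100: 7.61 : 53.84 : 100.00 : 16.69

7.61 : 53.84 : 100.00 : 16.69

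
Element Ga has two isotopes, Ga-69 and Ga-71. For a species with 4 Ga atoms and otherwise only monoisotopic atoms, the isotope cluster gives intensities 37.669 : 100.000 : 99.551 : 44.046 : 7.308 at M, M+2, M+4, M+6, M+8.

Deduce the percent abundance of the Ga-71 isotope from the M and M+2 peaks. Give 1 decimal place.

39.9%

Write p for the Ga-69 fraction. I(M+2)/I(M) = [C(4,1)·p^3·(1−p)] / p^4 = 4·(1−p)/p = 100.000/37.669 = 2.6547
(1−p)/p = 2.6547/4 = 0.6637  ⇒  p = 1/(1 + 0.6637) = 0.6011
Ga-69: 60.1%, Ga-71: 39.9%.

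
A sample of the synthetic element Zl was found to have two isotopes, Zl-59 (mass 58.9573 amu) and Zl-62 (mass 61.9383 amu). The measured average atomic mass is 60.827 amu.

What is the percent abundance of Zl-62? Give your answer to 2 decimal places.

With x = fraction of Zl-59 (so Zl-62 is 1 − x):
58.9573·x + 61.9383·(1 − x) = 60.827
(58.9573 − 61.9383)·x = 60.827 − 61.9383
x = -1.1113 / -2.9810 = 0.37279 → 37.28% Zl-59, 62.72% Zl-62.

62.72%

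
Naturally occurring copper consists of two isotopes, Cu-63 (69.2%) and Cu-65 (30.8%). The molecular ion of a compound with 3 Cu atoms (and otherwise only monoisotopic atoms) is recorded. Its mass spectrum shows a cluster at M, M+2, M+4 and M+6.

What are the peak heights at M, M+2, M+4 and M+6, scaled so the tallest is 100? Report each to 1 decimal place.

Expanding (0.692 + 0.308)^3:
P(M) = 0.692^3 = 0.331374
P(M+2) = 3 × 0.692^2 × 0.308^1 = 0.442470
P(M+4) = 3 × 0.692^1 × 0.308^2 = 0.196938
P(M+6) = 0.308^3 = 0.029218
The M+2 peak is largest (0.442470); scaling to 100 gives 74.9 : 100.0 : 44.5 : 6.6.

74.9 : 100.0 : 44.5 : 6.6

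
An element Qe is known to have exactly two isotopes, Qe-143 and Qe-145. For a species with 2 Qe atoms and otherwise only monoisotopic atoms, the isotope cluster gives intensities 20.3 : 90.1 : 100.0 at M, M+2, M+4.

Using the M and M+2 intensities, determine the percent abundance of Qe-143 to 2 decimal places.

31.06%

If p is the fraction of Qe that is Qe-143, then I(M+2)/I(M) = [C(2,1)·p^1·(1−p)] / p^2 = 2·(1−p)/p = 90.1/20.3 = 4.4384
(1−p)/p = 4.4384/2 = 2.2192  ⇒  p = 1/(1 + 2.2192) = 0.3106
Qe-143: 31.06%, Qe-145: 68.94%.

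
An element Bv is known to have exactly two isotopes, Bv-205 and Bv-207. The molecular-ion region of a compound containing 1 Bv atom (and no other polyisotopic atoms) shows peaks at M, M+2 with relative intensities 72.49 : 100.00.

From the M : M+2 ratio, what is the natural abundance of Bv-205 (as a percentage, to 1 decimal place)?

42.0%

Write p for the Bv-205 fraction. I(M+2)/I(M) = [C(1,1)·p^0·(1−p)] / p^1 = 1·(1−p)/p = 100.00/72.49 = 1.3795
(1−p)/p = 1.3795/1 = 1.3795  ⇒  p = 1/(1 + 1.3795) = 0.4203
Bv-205: 42.0%, Bv-207: 58.0%.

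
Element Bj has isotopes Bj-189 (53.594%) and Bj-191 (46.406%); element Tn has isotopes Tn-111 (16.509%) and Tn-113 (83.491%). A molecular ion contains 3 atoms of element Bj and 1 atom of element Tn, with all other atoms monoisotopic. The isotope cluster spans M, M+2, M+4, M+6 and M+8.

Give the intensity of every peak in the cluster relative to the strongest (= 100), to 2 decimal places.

6.50 : 49.75 : 100.00 : 78.15 : 21.34

Element Bj pattern (n=3): 0.15393895 : 0.39987821 : 0.34624674 : 0.0999361
Element Tn pattern (n=1): 0.16509 : 0.83491
Convolve the two distributions (both contribute in 2-u steps):
  M: 0.15393895×0.16509 = 0.025414
  M+2: 0.15393895×0.83491 + 0.39987821×0.16509 = 0.194541
  M+4: 0.39987821×0.83491 + 0.34624674×0.16509 = 0.391024
  M+6: 0.34624674×0.83491 + 0.0999361×0.16509 = 0.305583
  M+8: 0.0999361×0.83491 = 0.083438
Scale to base peak (0.391024) = 100: 6.50 : 49.75 : 100.00 : 78.15 : 21.34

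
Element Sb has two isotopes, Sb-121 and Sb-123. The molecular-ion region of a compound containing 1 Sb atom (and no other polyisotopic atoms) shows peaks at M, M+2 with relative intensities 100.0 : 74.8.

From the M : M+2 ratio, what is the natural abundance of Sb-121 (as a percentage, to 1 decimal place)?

57.2%

Let p = fractional abundance of Sb-121. I(M+2)/I(M) = [C(1,1)·p^0·(1−p)] / p^1 = 1·(1−p)/p = 74.8/100.0 = 0.7480
(1−p)/p = 0.7480/1 = 0.7480  ⇒  p = 1/(1 + 0.7480) = 0.5721
Sb-121: 57.2%, Sb-123: 42.8%.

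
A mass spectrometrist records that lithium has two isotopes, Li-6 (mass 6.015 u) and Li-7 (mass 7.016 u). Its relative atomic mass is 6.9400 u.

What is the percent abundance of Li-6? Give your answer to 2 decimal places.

7.59%

Writing the weighted mean with unknown fraction x of Li-6:
6.015·x + 7.016·(1 − x) = 6.9400
(6.015 − 7.016)·x = 6.9400 − 7.016
x = -0.0760 / -1.001 = 0.07592 → 7.59% Li-6, 92.41% Li-7.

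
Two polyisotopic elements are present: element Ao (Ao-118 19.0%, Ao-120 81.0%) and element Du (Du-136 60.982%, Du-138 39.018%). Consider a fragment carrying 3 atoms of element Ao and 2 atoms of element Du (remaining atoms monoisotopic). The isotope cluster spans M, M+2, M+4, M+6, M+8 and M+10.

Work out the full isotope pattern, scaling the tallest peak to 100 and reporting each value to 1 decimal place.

0.7 : 9.2 : 46.8 : 100.0 : 79.7 : 20.8

Element Ao pattern (n=3): 0.006859 : 0.087723 : 0.373977 : 0.531441
Element Du pattern (n=2): 0.37188043 : 0.47587914 : 0.15224043
Convolve the two distributions (both contribute in 2-u steps):
  M: 0.006859×0.37188043 = 0.002551
  M+2: 0.006859×0.47587914 + 0.087723×0.37188043 = 0.035887
  M+4: 0.006859×0.15224043 + 0.087723×0.47587914 + 0.373977×0.37188043 = 0.181864
  M+6: 0.087723×0.15224043 + 0.373977×0.47587914 + 0.531441×0.37188043 = 0.388955
  M+8: 0.373977×0.15224043 + 0.531441×0.47587914 = 0.309836
  M+10: 0.531441×0.15224043 = 0.080907
Scale to base peak (0.388955) = 100: 0.7 : 9.2 : 46.8 : 100.0 : 79.7 : 20.8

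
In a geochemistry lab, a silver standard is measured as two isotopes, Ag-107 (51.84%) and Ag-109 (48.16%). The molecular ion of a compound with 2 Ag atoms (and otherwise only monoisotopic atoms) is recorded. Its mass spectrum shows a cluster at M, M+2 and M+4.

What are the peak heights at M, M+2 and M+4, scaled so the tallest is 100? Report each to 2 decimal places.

53.82 : 100.00 : 46.45

Each Ag atom is independently Ag-107 (p = 0.5184) or Ag-109 (q = 0.4816); the cluster is the binomial expansion (p + q)^2.
P(M) = 0.5184^2 = 0.268739
P(M+2) = 2 × 0.5184^1 × 0.4816^1 = 0.499323
P(M+4) = 0.4816^2 = 0.231939
The M+2 peak is largest (0.499323); scaling to 100 gives 53.82 : 100.00 : 46.45.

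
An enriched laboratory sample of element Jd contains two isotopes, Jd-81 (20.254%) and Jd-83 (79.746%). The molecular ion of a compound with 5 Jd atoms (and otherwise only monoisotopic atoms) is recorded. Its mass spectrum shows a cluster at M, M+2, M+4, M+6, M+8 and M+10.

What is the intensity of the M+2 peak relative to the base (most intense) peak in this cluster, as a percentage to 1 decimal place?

Binomial terms of (0.20254 + 0.79746)^5: M 0.0003, M+2 0.0067, M+4 0.0528, M+6 0.2080, M+8 0.4096, M+10 0.3225 → M+8 is the base peak.
P(M+8) = C(5,4) × 0.20254^1 × 0.79746^4 = 5 × 0.20254 × 0.4044228 = 0.409559 (base)
P(M+2) = C(5,1) × 0.20254^4 × 0.79746^1 = 5 × 0.00168284 × 0.79746 = 0.006710
Relative intensity = 0.006710 / 0.409559 × 100 = 1.6

1.6%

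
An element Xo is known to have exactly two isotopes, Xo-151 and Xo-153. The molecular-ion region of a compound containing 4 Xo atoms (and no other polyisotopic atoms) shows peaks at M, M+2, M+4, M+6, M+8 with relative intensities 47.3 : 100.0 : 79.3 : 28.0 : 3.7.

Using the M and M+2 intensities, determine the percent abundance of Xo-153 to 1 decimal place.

34.6%

Write p for the Xo-151 fraction. I(M+2)/I(M) = [C(4,1)·p^3·(1−p)] / p^4 = 4·(1−p)/p = 100.0/47.3 = 2.1142
(1−p)/p = 2.1142/4 = 0.5285  ⇒  p = 1/(1 + 0.5285) = 0.6542
Xo-151: 65.4%, Xo-153: 34.6%.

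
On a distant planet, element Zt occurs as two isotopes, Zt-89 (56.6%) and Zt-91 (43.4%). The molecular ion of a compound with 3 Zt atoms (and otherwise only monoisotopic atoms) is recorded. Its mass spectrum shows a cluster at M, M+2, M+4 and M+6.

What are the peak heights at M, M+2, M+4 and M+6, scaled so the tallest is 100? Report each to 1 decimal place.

Expanding (0.566 + 0.434)^3:
P(M) = 0.566^3 = 0.181321
P(M+2) = 3 × 0.566^2 × 0.434^1 = 0.417104
P(M+4) = 3 × 0.566^1 × 0.434^2 = 0.319828
P(M+6) = 0.434^3 = 0.081747
The M+2 peak is largest (0.417104); scaling to 100 gives 43.5 : 100.0 : 76.7 : 19.6.

43.5 : 100.0 : 76.7 : 19.6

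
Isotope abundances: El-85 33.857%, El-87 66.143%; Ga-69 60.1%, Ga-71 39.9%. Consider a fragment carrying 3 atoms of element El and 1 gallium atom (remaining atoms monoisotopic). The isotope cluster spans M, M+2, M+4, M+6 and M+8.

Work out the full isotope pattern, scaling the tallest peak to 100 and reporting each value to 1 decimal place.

6.5 : 42.5 : 100.0 : 98.2 : 32.3

Element El pattern (n=3): 0.03881016 : 0.22745846 : 0.44436261 : 0.28936878
Gallium pattern (n=1): 0.6010 : 0.3990
Convolve the two distributions (both contribute in 2-u steps):
  M: 0.03881016×0.6010 = 0.023325
  M+2: 0.03881016×0.3990 + 0.22745846×0.6010 = 0.152188
  M+4: 0.22745846×0.3990 + 0.44436261×0.6010 = 0.357818
  M+6: 0.44436261×0.3990 + 0.28936878×0.6010 = 0.351211
  M+8: 0.28936878×0.3990 = 0.115458
Scale to base peak (0.357818) = 100: 6.5 : 42.5 : 100.0 : 98.2 : 32.3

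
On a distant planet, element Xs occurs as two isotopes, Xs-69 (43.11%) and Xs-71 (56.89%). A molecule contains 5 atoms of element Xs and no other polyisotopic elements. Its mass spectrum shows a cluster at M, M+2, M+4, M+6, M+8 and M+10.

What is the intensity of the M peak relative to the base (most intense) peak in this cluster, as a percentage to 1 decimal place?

4.4%

Binomial terms of (0.4311 + 0.5689)^5: M 0.0149, M+2 0.0982, M+4 0.2593, M+6 0.3422, M+8 0.2258, M+10 0.0596 → M+6 is the base peak.
P(M+6) = C(5,3) × 0.4311^2 × 0.5689^3 = 10 × 0.18584721 × 0.1841229 = 0.342187 (base)
P(M) = C(5,0) × 0.4311^5 × 0.5689^0 = 1 × 0.01488984 × 1.0000 = 0.014890
Relative intensity = 0.014890 / 0.342187 × 100 = 4.4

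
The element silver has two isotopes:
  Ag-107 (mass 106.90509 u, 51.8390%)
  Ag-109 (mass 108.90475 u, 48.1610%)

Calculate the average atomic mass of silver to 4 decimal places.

Ar = Σ fᵢ·mᵢ = 0.518390 × 106.90509 + 0.481610 × 108.90475
= 55.418530 + 52.449617 = 107.868147 u

107.8681 u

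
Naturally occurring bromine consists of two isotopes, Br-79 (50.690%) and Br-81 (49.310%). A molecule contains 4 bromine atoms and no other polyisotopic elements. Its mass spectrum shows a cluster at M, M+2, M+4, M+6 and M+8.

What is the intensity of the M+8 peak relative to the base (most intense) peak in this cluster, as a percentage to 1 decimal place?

15.8%

(0.50690 + 0.49310)^4 gives M 0.0660, M+2 0.2569, M+4 0.3749, M+6 0.2431, M+8 0.0591; the largest is M+4.
P(M+4) = C(4,2) × 0.50690^2 × 0.49310^2 = 6 × 0.25694761 × 0.24314761 = 0.374857 (base)
P(M+8) = C(4,4) × 0.50690^0 × 0.49310^4 = 1 × 1.0000 × 0.05912076 = 0.059121
Relative intensity = 0.059121 / 0.374857 × 100 = 15.8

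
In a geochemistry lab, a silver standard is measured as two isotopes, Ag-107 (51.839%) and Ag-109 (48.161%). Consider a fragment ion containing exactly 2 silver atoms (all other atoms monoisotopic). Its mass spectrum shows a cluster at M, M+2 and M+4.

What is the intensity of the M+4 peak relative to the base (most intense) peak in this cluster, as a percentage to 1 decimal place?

(0.51839 + 0.48161)^2 gives M 0.2687, M+2 0.4993, M+4 0.2319; the largest is M+2.
P(M+2) = C(2,1) × 0.51839^1 × 0.48161^1 = 2 × 0.51839 × 0.48161 = 0.499324 (base)
P(M+4) = C(2,2) × 0.51839^0 × 0.48161^2 = 1 × 1.0000 × 0.23194819 = 0.231948
Relative intensity = 0.231948 / 0.499324 × 100 = 46.5

46.5%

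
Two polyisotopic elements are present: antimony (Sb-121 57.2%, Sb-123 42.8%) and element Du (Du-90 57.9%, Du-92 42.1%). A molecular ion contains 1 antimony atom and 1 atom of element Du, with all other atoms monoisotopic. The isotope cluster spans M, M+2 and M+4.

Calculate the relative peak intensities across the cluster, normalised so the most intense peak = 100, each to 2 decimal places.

67.78 : 100.00 : 36.88

Antimony pattern (n=1): 0.5720 : 0.4280
Element Du pattern (n=1): 0.5790 : 0.4210
Convolve the two distributions (both contribute in 2-u steps):
  M: 0.5720×0.5790 = 0.331188
  M+2: 0.5720×0.4210 + 0.4280×0.5790 = 0.488624
  M+4: 0.4280×0.4210 = 0.180188
Scale to base peak (0.488624) = 100: 67.78 : 100.00 : 36.88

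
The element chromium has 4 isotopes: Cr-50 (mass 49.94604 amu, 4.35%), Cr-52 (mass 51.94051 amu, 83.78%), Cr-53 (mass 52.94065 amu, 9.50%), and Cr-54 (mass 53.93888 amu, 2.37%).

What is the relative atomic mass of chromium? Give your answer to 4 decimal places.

51.9961 amu

Average mass = Σ (abundance × isotope mass) = 0.0435 × 49.94604 + 0.8378 × 51.94051 + 0.0950 × 52.94065 + 0.0237 × 53.93888
= 2.172653 + 43.515759 + 5.029362 + 1.278351 = 51.996125 amu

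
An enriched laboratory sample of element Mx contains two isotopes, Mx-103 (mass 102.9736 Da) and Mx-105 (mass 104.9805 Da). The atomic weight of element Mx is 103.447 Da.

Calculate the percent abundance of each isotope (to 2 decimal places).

Mx-103: 76.41%, Mx-105: 23.59%

Let x be the fractional abundance of Mx-103; then Mx-105 has abundance 1 − x.
102.9736·x + 104.9805·(1 − x) = 103.447
(102.9736 − 104.9805)·x = 103.447 − 104.9805
x = -1.5335 / -2.0069 = 0.76411 → 76.41% Mx-103, 23.59% Mx-105.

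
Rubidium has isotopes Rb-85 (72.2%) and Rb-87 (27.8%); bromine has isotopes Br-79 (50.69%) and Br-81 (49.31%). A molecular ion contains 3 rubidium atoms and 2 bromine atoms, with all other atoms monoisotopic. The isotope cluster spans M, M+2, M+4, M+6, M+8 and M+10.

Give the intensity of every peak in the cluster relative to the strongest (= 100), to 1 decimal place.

27.5 : 85.2 : 100.0 : 55.4 : 14.6 : 1.5

Rubidium pattern (n=3): 0.37636705 : 0.43475086 : 0.16739714 : 0.02148495
Bromine pattern (n=2): 0.25694761 : 0.49990478 : 0.24314761
Convolve the two distributions (both contribute in 2-u steps):
  M: 0.37636705×0.25694761 = 0.096707
  M+2: 0.37636705×0.49990478 + 0.43475086×0.25694761 = 0.299856
  M+4: 0.37636705×0.24314761 + 0.43475086×0.49990478 + 0.16739714×0.25694761 = 0.351859
  M+6: 0.43475086×0.24314761 + 0.16739714×0.49990478 + 0.02148495×0.25694761 = 0.194912
  M+8: 0.16739714×0.24314761 + 0.02148495×0.49990478 = 0.051443
  M+10: 0.02148495×0.24314761 = 0.005224
Scale to base peak (0.351859) = 100: 27.5 : 85.2 : 100.0 : 55.4 : 14.6 : 1.5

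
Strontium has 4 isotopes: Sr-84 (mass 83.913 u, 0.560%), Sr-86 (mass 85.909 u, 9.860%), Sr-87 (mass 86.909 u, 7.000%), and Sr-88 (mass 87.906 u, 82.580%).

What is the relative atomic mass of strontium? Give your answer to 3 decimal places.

Average mass = Σ (abundance × isotope mass) = 0.00560 × 83.913 + 0.09860 × 85.909 + 0.07000 × 86.909 + 0.82580 × 87.906
= 0.4699 + 8.4706 + 6.0836 + 72.5928 = 87.6169 u

87.617 u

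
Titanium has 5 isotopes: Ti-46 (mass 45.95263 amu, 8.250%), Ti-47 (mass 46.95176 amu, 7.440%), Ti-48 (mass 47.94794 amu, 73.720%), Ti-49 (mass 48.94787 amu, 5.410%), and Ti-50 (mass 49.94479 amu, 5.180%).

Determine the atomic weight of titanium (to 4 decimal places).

The abundance-weighted mean is 0.08250 × 45.95263 + 0.07440 × 46.95176 + 0.73720 × 47.94794 + 0.05410 × 48.94787 + 0.05180 × 49.94479
= 3.791092 + 3.493211 + 35.347221 + 2.648080 + 2.587140 = 47.866744 amu

47.8667 amu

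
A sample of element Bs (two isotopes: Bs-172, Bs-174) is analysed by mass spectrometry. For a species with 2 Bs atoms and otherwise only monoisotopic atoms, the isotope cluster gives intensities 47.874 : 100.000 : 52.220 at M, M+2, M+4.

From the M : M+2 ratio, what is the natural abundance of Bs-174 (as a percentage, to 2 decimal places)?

Let p = fractional abundance of Bs-172. I(M+2)/I(M) = [C(2,1)·p^1·(1−p)] / p^2 = 2·(1−p)/p = 100.000/47.874 = 2.0888
(1−p)/p = 2.0888/2 = 1.0444  ⇒  p = 1/(1 + 1.0444) = 0.4891
Bs-172: 48.91%, Bs-174: 51.09%.

51.09%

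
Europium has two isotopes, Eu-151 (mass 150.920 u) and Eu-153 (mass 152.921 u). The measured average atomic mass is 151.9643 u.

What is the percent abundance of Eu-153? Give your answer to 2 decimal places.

52.19%

Writing the weighted mean with unknown fraction x of Eu-151:
150.920·x + 152.921·(1 − x) = 151.9643
(150.920 − 152.921)·x = 151.9643 − 152.921
x = -0.9567 / -2.001 = 0.47811 → 47.81% Eu-151, 52.19% Eu-153.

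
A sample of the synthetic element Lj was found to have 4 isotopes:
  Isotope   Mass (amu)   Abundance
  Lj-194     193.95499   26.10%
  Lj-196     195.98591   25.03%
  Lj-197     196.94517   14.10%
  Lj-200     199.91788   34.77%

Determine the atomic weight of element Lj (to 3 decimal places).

196.958 amu

Average mass = Σ (abundance × isotope mass) = 0.2610 × 193.95499 + 0.2503 × 195.98591 + 0.1410 × 196.94517 + 0.3477 × 199.91788
= 50.622252 + 49.055273 + 27.769269 + 69.511447 = 196.958241 amu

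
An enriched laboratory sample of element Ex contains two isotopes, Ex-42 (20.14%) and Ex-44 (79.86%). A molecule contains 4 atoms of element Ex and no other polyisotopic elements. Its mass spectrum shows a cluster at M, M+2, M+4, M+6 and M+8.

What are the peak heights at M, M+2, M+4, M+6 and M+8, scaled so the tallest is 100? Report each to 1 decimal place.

0.4 : 6.4 : 37.8 : 100.0 : 99.1

The 4 Ex atoms are independent, so intensities follow the terms of (0.2014 + 0.7986)^4.
P(M) = 0.2014^4 = 0.001645
P(M+2) = 4 × 0.2014^3 × 0.7986^1 = 0.026096
P(M+4) = 6 × 0.2014^2 × 0.7986^2 = 0.155213
P(M+6) = 4 × 0.2014^1 × 0.7986^3 = 0.410306
P(M+8) = 0.7986^4 = 0.406740
The M+6 peak is largest (0.410306); scaling to 100 gives 0.4 : 6.4 : 37.8 : 100.0 : 99.1.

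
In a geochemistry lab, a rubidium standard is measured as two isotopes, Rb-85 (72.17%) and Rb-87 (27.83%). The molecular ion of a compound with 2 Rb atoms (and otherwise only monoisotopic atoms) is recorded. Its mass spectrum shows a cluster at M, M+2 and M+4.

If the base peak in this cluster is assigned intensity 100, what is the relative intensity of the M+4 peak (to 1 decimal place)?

Term probabilities: M 0.5209, M+2 0.4017, M+4 0.0775. Base peak = M.
P(M) = C(2,0) × 0.7217^2 × 0.2783^0 = 1 × 0.52085089 × 1.0000 = 0.520851 (base)
P(M+4) = C(2,2) × 0.7217^0 × 0.2783^2 = 1 × 1.0000 × 0.07745089 = 0.077451
Relative intensity = 0.077451 / 0.520851 × 100 = 14.9

14.9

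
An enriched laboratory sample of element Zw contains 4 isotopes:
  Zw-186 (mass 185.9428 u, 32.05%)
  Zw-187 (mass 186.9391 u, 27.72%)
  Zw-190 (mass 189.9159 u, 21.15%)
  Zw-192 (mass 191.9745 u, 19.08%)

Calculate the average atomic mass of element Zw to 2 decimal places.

188.21 u

Ar = Σ fᵢ·mᵢ = 0.3205 × 185.9428 + 0.2772 × 186.9391 + 0.2115 × 189.9159 + 0.1908 × 191.9745
= 59.59467 + 51.81952 + 40.16721 + 36.62873 = 188.21013 u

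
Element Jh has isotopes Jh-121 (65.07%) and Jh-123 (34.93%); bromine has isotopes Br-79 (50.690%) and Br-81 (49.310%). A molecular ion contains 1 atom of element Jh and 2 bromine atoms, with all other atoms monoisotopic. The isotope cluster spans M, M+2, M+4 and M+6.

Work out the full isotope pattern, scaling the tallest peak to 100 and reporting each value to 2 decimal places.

Element Jh pattern (n=1): 0.6507 : 0.3493
Bromine pattern (n=2): 0.25694761 : 0.49990478 : 0.24314761
Convolve the two distributions (both contribute in 2-u steps):
  M: 0.6507×0.25694761 = 0.167196
  M+2: 0.6507×0.49990478 + 0.3493×0.25694761 = 0.415040
  M+4: 0.6507×0.24314761 + 0.3493×0.49990478 = 0.332833
  M+6: 0.3493×0.24314761 = 0.084931
Scale to base peak (0.415040) = 100: 40.28 : 100.00 : 80.19 : 20.46

40.28 : 100.00 : 80.19 : 20.46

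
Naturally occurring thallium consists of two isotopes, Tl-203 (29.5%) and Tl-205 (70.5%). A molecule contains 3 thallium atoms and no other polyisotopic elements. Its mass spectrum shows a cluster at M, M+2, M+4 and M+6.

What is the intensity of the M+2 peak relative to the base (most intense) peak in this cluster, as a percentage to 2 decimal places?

Term probabilities: M 0.0257, M+2 0.1841, M+4 0.4399, M+6 0.3504. Base peak = M+4.
P(M+4) = C(3,2) × 0.295^1 × 0.705^2 = 3 × 0.2950 × 0.497025 = 0.439867 (base)
P(M+2) = C(3,1) × 0.295^2 × 0.705^1 = 3 × 0.087025 × 0.7050 = 0.184058
Relative intensity = 0.184058 / 0.439867 × 100 = 41.84

41.84%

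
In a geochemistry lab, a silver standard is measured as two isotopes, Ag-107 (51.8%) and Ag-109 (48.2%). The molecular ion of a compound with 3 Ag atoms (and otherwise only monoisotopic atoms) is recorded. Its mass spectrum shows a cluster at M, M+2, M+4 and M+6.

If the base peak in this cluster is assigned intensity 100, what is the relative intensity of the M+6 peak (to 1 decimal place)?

Binomial terms of (0.518 + 0.482)^3: M 0.1390, M+2 0.3880, M+4 0.3610, M+6 0.1120 → M+2 is the base peak.
P(M+2) = C(3,1) × 0.518^2 × 0.482^1 = 3 × 0.268324 × 0.4820 = 0.387997 (base)
P(M+6) = C(3,3) × 0.518^0 × 0.482^3 = 1 × 1.0000 × 0.11198017 = 0.111980
Relative intensity = 0.111980 / 0.387997 × 100 = 28.9

28.9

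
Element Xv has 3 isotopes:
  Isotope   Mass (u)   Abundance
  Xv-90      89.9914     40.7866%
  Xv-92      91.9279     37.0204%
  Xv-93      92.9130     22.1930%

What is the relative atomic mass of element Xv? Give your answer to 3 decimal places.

91.357 u

Weight each isotope mass by its fractional abundance: 0.407866 × 89.9914 + 0.370204 × 91.9279 + 0.221930 × 92.9130
= 36.70443 + 34.03208 + 20.62018 = 91.35669 u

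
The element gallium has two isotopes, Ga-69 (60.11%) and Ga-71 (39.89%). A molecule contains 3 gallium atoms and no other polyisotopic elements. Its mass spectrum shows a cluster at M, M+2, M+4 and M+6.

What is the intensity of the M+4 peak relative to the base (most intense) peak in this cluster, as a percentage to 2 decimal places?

66.36%

Binomial terms of (0.6011 + 0.3989)^3: M 0.2172, M+2 0.4324, M+4 0.2869, M+6 0.0635 → M+2 is the base peak.
P(M+2) = C(3,1) × 0.6011^2 × 0.3989^1 = 3 × 0.36132121 × 0.3989 = 0.432393 (base)
P(M+4) = C(3,2) × 0.6011^1 × 0.3989^2 = 3 × 0.6011 × 0.15912121 = 0.286943
Relative intensity = 0.286943 / 0.432393 × 100 = 66.36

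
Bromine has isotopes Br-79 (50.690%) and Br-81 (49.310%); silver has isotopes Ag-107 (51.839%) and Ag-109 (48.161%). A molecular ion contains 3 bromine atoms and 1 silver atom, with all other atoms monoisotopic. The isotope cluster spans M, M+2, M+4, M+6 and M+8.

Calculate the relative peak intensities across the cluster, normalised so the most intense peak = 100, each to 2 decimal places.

18.02 : 69.32 : 100.00 : 64.11 : 15.41

Bromine pattern (n=3): 0.13024674 : 0.3801026 : 0.36975457 : 0.11989609
Silver pattern (n=1): 0.51839 : 0.48161
Convolve the two distributions (both contribute in 2-u steps):
  M: 0.13024674×0.51839 = 0.067519
  M+2: 0.13024674×0.48161 + 0.3801026×0.51839 = 0.259770
  M+4: 0.3801026×0.48161 + 0.36975457×0.51839 = 0.374738
  M+6: 0.36975457×0.48161 + 0.11989609×0.51839 = 0.240230
  M+8: 0.11989609×0.48161 = 0.057743
Scale to base peak (0.374738) = 100: 18.02 : 69.32 : 100.00 : 64.11 : 15.41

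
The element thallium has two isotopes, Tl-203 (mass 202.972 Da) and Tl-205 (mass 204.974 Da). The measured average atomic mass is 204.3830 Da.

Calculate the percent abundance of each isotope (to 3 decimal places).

Tl-203: 29.520%, Tl-205: 70.480%

Writing the weighted mean with unknown fraction x of Tl-203:
202.972·x + 204.974·(1 − x) = 204.3830
(202.972 − 204.974)·x = 204.3830 − 204.974
x = -0.5910 / -2.002 = 0.29520 → 29.520% Tl-203, 70.480% Tl-205.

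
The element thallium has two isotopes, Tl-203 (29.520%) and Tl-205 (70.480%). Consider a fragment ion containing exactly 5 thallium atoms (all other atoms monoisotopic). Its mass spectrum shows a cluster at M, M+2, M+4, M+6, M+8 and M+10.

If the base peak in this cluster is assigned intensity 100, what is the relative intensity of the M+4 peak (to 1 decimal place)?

35.1

Binomial terms of (0.29520 + 0.70480)^5: M 0.0022, M+2 0.0268, M+4 0.1278, M+6 0.3051, M+8 0.3642, M+10 0.1739 → M+8 is the base peak.
P(M+8) = C(5,4) × 0.29520^1 × 0.70480^4 = 5 × 0.2952 × 0.24675365 = 0.364208 (base)
P(M+4) = C(5,2) × 0.29520^3 × 0.70480^2 = 10 × 0.02572463 × 0.49674304 = 0.127785
Relative intensity = 0.127785 / 0.364208 × 100 = 35.1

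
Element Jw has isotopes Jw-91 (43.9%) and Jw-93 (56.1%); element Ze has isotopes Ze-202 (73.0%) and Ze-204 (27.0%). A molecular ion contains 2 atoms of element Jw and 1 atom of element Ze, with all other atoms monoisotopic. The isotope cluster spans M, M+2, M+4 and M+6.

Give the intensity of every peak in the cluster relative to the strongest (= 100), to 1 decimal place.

Element Jw pattern (n=2): 0.192721 : 0.492558 : 0.314721
Element Ze pattern (n=1): 0.7300 : 0.2700
Convolve the two distributions (both contribute in 2-u steps):
  M: 0.192721×0.7300 = 0.140686
  M+2: 0.192721×0.2700 + 0.492558×0.7300 = 0.411602
  M+4: 0.492558×0.2700 + 0.314721×0.7300 = 0.362737
  M+6: 0.314721×0.2700 = 0.084975
Scale to base peak (0.411602) = 100: 34.2 : 100.0 : 88.1 : 20.6

34.2 : 100.0 : 88.1 : 20.6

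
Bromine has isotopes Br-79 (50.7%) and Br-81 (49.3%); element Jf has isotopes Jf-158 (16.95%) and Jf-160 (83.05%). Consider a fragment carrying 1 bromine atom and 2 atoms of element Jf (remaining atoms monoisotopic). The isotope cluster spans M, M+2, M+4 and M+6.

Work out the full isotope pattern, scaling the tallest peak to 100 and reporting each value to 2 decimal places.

Bromine pattern (n=1): 0.5070 : 0.4930
Element Jf pattern (n=2): 0.02873025 : 0.2815395 : 0.68973025
Convolve the two distributions (both contribute in 2-u steps):
  M: 0.5070×0.02873025 = 0.014566
  M+2: 0.5070×0.2815395 + 0.4930×0.02873025 = 0.156905
  M+4: 0.5070×0.68973025 + 0.4930×0.2815395 = 0.488492
  M+6: 0.4930×0.68973025 = 0.340037
Scale to base peak (0.488492) = 100: 2.98 : 32.12 : 100.00 : 69.61

2.98 : 32.12 : 100.00 : 69.61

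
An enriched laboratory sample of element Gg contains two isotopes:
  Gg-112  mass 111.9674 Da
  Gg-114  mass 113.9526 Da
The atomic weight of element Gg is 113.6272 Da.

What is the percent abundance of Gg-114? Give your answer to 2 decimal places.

Writing the weighted mean with unknown fraction x of Gg-112:
111.9674·x + 113.9526·(1 − x) = 113.6272
(111.9674 − 113.9526)·x = 113.6272 − 113.9526
x = -0.3254 / -1.9852 = 0.16391 → 16.39% Gg-112, 83.61% Gg-114.

83.61%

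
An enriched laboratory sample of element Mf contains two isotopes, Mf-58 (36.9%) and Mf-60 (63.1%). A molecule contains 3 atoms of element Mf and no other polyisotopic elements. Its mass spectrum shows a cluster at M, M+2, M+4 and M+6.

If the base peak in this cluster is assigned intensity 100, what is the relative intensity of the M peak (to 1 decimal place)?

11.4

(0.369 + 0.631)^3 gives M 0.0502, M+2 0.2578, M+4 0.4408, M+6 0.2512; the largest is M+4.
P(M+4) = C(3,2) × 0.369^1 × 0.631^2 = 3 × 0.3690 × 0.398161 = 0.440764 (base)
P(M) = C(3,0) × 0.369^3 × 0.631^0 = 1 × 0.05024341 × 1.0000 = 0.050243
Relative intensity = 0.050243 / 0.440764 × 100 = 11.4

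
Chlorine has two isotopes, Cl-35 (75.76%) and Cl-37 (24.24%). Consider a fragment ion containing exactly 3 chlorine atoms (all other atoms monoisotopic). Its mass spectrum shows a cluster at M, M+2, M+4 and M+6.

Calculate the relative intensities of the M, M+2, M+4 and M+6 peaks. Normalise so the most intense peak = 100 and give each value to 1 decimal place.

Expanding (0.7576 + 0.2424)^3:
P(M) = 0.7576^3 = 0.434830
P(M+2) = 3 × 0.7576^2 × 0.2424^1 = 0.417382
P(M+4) = 3 × 0.7576^1 × 0.2424^2 = 0.133545
P(M+6) = 0.2424^3 = 0.014243
The M peak is largest (0.434830); scaling to 100 gives 100.0 : 96.0 : 30.7 : 3.3.

100.0 : 96.0 : 30.7 : 3.3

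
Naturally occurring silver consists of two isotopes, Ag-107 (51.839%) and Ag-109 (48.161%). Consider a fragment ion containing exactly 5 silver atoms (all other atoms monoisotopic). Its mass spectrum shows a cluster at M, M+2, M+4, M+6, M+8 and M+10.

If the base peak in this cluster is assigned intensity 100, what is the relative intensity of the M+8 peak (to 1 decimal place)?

43.2

Binomial terms of (0.51839 + 0.48161)^5: M 0.0374, M+2 0.1739, M+4 0.3231, M+6 0.3002, M+8 0.1394, M+10 0.0259 → M+4 is the base peak.
P(M+4) = C(5,2) × 0.51839^3 × 0.48161^2 = 10 × 0.13930601 × 0.23194819 = 0.323118 (base)
P(M+8) = C(5,4) × 0.51839^1 × 0.48161^4 = 5 × 0.51839 × 0.05379996 = 0.139447
Relative intensity = 0.139447 / 0.323118 × 100 = 43.2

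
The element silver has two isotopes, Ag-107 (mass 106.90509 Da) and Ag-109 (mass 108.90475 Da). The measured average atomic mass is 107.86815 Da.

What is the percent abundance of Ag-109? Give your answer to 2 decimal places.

48.16%

Let x be the fractional abundance of Ag-107; then Ag-109 has abundance 1 − x.
106.90509·x + 108.90475·(1 − x) = 107.86815
(106.90509 − 108.90475)·x = 107.86815 − 108.90475
x = -1.03660 / -1.99966 = 0.51839 → 51.84% Ag-107, 48.16% Ag-109.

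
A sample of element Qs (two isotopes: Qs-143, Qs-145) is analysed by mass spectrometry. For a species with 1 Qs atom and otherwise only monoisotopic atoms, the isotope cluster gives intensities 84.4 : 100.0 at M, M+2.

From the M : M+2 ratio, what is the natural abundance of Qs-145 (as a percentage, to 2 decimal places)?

Let p = fractional abundance of Qs-143. I(M+2)/I(M) = [C(1,1)·p^0·(1−p)] / p^1 = 1·(1−p)/p = 100.0/84.4 = 1.1848
(1−p)/p = 1.1848/1 = 1.1848  ⇒  p = 1/(1 + 1.1848) = 0.4577
Qs-143: 45.77%, Qs-145: 54.23%.

54.23%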